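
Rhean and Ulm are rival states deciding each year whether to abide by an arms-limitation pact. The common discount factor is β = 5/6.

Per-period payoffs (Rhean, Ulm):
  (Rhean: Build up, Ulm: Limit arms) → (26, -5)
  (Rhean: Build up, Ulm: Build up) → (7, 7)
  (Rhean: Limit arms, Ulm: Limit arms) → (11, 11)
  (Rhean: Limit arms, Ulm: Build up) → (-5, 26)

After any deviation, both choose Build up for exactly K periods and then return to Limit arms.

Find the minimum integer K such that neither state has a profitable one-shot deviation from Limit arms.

8

IC: β(1−β^K)/(1−β) ≥ (26−11)/(11−7) = 15/4.
With β = 5/6: need 1 − β^K ≥ 15/4·(1−5/6)/(5/6), i.e. β^K ≤ 0.2500.
Since (5/6)^7 = 0.2791 and (5/6)^8 = 0.2326, the smallest such K is 8.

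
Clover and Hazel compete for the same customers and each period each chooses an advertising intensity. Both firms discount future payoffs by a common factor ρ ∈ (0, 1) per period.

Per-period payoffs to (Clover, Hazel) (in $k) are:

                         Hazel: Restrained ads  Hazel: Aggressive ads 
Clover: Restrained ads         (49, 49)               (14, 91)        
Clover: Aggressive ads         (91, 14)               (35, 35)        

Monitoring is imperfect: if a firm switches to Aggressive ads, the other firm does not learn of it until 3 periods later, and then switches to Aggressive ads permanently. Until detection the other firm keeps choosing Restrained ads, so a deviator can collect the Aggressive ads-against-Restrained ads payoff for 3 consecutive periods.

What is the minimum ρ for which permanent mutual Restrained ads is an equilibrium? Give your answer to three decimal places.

0.909

Deviating for the 3 undetected periods gains 91−49 = 42 per period over cooperation, then loses 49−35 = 14 per period forever once punishment starts.
Gain: 42(1 + ρ + … + ρ^2); loss: 14·ρ^3/(1−ρ).
No profitable deviation ⇔ 42(1−ρ^3) ≤ 14·ρ^3, i.e. ρ^3 ≥ 42/(42+14) = 3/4.
Hence ρ ≥ (3/4)^(1/3) ≈ 0.909.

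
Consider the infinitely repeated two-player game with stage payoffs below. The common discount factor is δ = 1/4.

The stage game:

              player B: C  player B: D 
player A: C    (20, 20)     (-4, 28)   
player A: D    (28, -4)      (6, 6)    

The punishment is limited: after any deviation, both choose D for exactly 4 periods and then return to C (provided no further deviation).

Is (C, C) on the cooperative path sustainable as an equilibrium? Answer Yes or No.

No

Comparing payoff streams over the 5 periods until play realigns: cooperate → 20(1+δ+…+δ^4); deviate → 28 + 6(δ+…+δ^4).
Cooperation is sustained iff (20−6)(δ+…+δ^4) ≥ 28−20.
δ+…+δ^4 = 1/4·(1−(1/4)^4)/(1−1/4) = 0.3320, and (28−20)/(20−6) = 0.5714.
0.3320 < 0.5714, so cooperation is not sustainable.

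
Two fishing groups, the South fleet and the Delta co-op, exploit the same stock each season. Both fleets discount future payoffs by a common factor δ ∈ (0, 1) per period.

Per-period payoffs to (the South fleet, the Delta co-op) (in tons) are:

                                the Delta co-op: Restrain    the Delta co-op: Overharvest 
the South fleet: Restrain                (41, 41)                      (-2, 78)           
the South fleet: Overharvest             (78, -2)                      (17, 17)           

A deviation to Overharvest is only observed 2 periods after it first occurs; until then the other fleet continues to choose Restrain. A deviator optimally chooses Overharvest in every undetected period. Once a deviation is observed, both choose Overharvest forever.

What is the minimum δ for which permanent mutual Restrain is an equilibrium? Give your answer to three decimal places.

0.779

A deviator earns 78 for 2 periods, then 17 forever; cooperating earns 41 forever. Multiplying the IC by (1−δ):
41 ≥ 78(1−δ^2) + 17δ^2, so 61·δ^2 ≥ 37 and δ^2 ≥ 37/61.
δ ≥ (37/61)^(1/2) ≈ 0.779.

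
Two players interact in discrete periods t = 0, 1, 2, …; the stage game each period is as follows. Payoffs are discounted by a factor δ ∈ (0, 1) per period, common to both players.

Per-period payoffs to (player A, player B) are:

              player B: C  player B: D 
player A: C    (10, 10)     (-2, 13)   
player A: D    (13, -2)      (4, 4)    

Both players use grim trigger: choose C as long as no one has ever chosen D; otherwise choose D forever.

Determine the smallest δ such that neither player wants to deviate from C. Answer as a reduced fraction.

1/3

10/(1−δ) ≥ 13 + 4δ/(1−δ)
10 ≥ 13 − 9δ
δ ≥ 3/9 = 1/3.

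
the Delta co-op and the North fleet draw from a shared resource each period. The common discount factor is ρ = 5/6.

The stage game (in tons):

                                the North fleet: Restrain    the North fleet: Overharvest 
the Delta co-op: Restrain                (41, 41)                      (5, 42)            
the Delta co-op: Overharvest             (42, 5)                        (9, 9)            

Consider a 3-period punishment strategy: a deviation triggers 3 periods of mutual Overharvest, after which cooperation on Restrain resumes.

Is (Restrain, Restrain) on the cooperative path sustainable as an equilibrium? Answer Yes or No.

A one-shot deviation gives 42 now, then 9 for 3 periods, then back to 41.
Gain from deviating: (42−41) today; loss: (41−9) in each of the next 3 periods.
No-deviation condition: (41−9)(ρ+…+ρ^3) ≥ 42−41, i.e. ρ+…+ρ^3 ≥ 1/32.
At ρ = 5/6: ρ+…+ρ^3 = 2.1065 ≥ 0.0312.
So cooperation is sustainable.

Yes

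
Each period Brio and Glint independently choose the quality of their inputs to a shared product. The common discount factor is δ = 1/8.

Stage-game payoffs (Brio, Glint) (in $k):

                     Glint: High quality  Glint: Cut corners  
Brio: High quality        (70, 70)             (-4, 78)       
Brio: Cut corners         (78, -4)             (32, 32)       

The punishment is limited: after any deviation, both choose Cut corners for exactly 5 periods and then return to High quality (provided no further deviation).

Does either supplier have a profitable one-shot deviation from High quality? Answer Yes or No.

Yes

Comparing payoff streams over the 6 periods until play realigns: cooperate → 70(1+δ+…+δ^5); deviate → 78 + 32(δ+…+δ^5).
Cooperation is sustained iff (70−32)(δ+…+δ^5) ≥ 78−70.
δ+…+δ^5 = 1/8·(1−(1/8)^5)/(1−1/8) = 0.1429, and (78−70)/(70−32) = 0.2105.
0.1429 < 0.2105, so cooperation is not sustainable.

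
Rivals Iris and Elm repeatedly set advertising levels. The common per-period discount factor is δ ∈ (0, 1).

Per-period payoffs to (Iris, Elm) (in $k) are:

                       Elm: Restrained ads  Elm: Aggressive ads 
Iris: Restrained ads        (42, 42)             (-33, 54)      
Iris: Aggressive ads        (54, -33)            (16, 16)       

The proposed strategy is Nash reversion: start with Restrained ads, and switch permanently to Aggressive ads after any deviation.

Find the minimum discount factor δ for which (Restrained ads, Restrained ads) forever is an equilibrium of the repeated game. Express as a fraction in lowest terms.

One-period gain from deviating is 54 − 42 = 12. The loss is 42 − 16 = 26 in every subsequent period, with present value 26·δ/(1−δ).
Deviation is unprofitable when 26·δ/(1−δ) ≥ 12, i.e. δ/(1−δ) ≥ 6/13.
Equivalently δ ≥ 12/(12+26) = 6/19.

6/19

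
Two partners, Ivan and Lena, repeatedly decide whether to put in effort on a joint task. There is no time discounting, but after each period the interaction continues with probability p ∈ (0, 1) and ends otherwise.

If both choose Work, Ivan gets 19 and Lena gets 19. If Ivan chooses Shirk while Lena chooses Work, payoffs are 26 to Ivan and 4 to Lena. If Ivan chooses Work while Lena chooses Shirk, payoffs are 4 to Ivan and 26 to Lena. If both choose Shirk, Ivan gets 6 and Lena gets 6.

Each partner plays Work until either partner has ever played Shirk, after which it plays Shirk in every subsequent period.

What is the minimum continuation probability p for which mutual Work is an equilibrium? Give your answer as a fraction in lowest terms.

With no time discounting, the continuation probability p plays the role of the discount factor.
Grim-trigger IC: 19/(1−p) ≥ 26 + 6p/(1−p) ⇒ p ≥ (26−19)/(26−6) = 7/20.

7/20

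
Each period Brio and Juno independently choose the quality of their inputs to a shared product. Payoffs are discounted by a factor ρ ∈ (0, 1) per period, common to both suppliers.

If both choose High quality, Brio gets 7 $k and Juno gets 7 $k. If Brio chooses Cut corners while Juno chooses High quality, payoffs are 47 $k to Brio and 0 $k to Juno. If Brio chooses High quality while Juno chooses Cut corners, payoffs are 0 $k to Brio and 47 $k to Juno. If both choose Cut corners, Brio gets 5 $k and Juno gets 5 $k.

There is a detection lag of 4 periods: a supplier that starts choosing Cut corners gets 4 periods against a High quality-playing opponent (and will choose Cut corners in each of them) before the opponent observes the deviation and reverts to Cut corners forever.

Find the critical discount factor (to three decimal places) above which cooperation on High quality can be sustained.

Deviating for the 4 undetected periods gains 47−7 = 40 per period over cooperation, then loses 7−5 = 2 per period forever once punishment starts.
Gain: 40(1 + ρ + … + ρ^3); loss: 2·ρ^4/(1−ρ).
No profitable deviation ⇔ 40(1−ρ^4) ≤ 2·ρ^4, i.e. ρ^4 ≥ 40/(40+2) = 20/21.
Hence ρ ≥ (20/21)^(1/4) ≈ 0.988.

0.988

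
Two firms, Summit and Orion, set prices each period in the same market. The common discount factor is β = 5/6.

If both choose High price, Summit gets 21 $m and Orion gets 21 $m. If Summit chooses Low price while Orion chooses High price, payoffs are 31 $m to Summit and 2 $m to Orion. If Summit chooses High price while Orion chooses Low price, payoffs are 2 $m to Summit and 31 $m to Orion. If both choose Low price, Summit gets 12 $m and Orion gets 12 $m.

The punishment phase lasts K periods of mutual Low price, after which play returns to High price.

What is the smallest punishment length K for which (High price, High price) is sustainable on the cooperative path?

2

IC: β(1−β^K)/(1−β) ≥ (31−21)/(21−12) = 10/9.
With β = 5/6: need 1 − β^K ≥ 10/9·(1−5/6)/(5/6), i.e. β^K ≤ 0.7778.
Since (5/6)^1 = 0.8333 and (5/6)^2 = 0.6944, the smallest such K is 2.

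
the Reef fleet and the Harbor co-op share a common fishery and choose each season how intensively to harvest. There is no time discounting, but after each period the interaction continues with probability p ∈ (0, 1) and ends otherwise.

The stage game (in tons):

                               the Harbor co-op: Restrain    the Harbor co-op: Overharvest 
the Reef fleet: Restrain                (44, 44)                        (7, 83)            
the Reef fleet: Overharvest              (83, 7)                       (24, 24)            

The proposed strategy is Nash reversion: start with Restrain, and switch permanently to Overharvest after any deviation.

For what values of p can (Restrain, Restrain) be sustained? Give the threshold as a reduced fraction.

Expected cooperation value is 44 + p·44 + p²·44 + … = 44/(1−p); deviation gives 83 + p·24/(1−p).
44 ≥ 83(1−p) + 24p ⇒ 59p ≥ 39 ⇒ p ≥ 39/59.

39/59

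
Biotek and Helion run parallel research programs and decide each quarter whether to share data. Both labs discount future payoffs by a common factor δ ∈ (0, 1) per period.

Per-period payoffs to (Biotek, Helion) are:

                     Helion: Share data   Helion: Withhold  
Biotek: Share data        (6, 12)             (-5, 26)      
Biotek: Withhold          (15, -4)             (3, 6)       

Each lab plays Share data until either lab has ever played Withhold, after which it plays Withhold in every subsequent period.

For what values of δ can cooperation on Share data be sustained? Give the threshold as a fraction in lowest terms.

3/4

Biotek's threshold: (15−6)/(15−3) = 3/4.
Helion's threshold: (26−12)/(26−6) = 7/10.
3/4 > 7/10, so Biotek binds and δ* = 3/4.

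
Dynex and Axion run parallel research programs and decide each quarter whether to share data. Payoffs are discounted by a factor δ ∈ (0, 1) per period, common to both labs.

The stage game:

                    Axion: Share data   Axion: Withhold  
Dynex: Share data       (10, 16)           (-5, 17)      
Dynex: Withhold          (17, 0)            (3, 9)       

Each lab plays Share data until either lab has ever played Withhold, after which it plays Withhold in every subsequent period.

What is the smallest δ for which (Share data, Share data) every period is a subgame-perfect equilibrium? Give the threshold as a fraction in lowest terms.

For Dynex: deviation gain 17−10 = 7, per-period punishment loss 10−3 = 7. IC gives δ ≥ 7/14 = 1/2.
For Axion: gain 1, loss 7 per period, so δ ≥ 1/8.
The tighter constraint is Dynex's, so cooperation needs δ ≥ 1/2.

1/2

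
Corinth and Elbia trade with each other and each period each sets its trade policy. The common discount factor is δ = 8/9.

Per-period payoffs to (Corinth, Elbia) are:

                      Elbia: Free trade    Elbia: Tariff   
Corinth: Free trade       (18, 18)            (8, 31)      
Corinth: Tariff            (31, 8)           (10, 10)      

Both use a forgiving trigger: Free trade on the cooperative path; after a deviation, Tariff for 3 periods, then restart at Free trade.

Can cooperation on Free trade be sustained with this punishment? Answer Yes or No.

IC: δ+…+δ^3 ≥ (31−18)/(18−10) = 13/8.
At δ = 8/9: partial sum = 2.3813 ≥ 1.6250. Cooperation sustainable.

Yes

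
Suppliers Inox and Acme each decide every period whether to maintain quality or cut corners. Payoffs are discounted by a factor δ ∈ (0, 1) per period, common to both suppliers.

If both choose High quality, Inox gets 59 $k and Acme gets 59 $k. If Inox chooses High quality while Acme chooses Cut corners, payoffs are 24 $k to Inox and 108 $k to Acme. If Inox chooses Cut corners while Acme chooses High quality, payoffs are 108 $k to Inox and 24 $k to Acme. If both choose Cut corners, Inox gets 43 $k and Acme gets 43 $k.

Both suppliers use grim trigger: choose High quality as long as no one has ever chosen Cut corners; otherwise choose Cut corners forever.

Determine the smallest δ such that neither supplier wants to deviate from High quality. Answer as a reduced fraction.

One-period gain from deviating is 108 − 59 = 49. The loss is 59 − 43 = 16 in every subsequent period, with present value 16·δ/(1−δ).
Deviation is unprofitable when 16·δ/(1−δ) ≥ 49, i.e. δ/(1−δ) ≥ 49/16.
Equivalently δ ≥ 49/(49+16) = 49/65.

49/65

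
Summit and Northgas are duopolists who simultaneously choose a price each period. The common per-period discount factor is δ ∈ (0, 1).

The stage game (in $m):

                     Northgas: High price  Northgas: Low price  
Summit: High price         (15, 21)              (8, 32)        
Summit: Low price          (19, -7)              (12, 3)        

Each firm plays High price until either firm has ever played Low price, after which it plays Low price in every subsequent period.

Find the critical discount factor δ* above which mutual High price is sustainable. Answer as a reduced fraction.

4/7

Summit's threshold: (19−15)/(19−12) = 4/7.
Northgas's threshold: (32−21)/(32−3) = 11/29.
4/7 > 11/29, so Summit binds and δ* = 4/7.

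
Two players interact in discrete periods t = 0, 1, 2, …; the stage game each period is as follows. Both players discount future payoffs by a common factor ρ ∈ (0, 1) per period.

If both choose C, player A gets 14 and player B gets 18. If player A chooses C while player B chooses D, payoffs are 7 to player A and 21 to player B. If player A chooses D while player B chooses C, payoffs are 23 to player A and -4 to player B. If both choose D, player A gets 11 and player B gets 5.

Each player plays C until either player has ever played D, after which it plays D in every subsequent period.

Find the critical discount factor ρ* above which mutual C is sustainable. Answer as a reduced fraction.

player A's threshold: (23−14)/(23−11) = 3/4.
player B's threshold: (21−18)/(21−5) = 3/16.
3/4 > 3/16, so player A binds and ρ* = 3/4.

3/4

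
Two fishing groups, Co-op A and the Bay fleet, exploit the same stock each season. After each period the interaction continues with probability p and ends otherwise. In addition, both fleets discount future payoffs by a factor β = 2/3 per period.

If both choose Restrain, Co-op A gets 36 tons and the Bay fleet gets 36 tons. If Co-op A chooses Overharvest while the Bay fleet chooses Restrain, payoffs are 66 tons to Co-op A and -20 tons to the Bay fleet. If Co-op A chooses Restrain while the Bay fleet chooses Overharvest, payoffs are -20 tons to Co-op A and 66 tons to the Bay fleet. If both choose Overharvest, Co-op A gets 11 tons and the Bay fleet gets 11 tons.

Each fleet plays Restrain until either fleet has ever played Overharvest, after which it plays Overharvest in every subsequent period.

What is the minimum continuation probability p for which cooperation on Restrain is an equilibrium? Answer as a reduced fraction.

Expected continuation weight on next period's payoff is β·p = 2/3·p, which plays the role of the discount factor.
Cooperation requires 2/3·p ≥ (66−36)/(66−11) = 6/11, hence p ≥ 9/11.

9/11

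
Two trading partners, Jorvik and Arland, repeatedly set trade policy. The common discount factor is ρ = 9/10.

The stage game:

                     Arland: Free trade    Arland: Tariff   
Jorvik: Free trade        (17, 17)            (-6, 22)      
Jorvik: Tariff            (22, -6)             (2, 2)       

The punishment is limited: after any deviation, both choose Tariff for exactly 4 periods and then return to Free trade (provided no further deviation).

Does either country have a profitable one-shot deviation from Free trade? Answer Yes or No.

Comparing payoff streams over the 5 periods until play realigns: cooperate → 17(1+ρ+…+ρ^4); deviate → 22 + 2(ρ+…+ρ^4).
Cooperation is sustained iff (17−2)(ρ+…+ρ^4) ≥ 22−17.
ρ+…+ρ^4 = 9/10·(1−(9/10)^4)/(1−9/10) = 3.0951, and (22−17)/(17−2) = 0.3333.
3.0951 ≥ 0.3333, so cooperation is sustainable.

No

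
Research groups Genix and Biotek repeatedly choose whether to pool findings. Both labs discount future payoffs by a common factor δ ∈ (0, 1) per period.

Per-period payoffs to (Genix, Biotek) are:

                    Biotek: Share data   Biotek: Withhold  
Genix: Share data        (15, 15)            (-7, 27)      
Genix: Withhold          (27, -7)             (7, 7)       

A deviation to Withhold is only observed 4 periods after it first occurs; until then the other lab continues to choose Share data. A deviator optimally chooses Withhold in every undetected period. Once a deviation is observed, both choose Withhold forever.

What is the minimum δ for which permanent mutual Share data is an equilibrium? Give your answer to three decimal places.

0.880

A deviator earns 27 for 4 periods, then 7 forever; cooperating earns 15 forever. Multiplying the IC by (1−δ):
15 ≥ 27(1−δ^4) + 7δ^4, so 20·δ^4 ≥ 12 and δ^4 ≥ 3/5.
δ ≥ (3/5)^(1/4) ≈ 0.880.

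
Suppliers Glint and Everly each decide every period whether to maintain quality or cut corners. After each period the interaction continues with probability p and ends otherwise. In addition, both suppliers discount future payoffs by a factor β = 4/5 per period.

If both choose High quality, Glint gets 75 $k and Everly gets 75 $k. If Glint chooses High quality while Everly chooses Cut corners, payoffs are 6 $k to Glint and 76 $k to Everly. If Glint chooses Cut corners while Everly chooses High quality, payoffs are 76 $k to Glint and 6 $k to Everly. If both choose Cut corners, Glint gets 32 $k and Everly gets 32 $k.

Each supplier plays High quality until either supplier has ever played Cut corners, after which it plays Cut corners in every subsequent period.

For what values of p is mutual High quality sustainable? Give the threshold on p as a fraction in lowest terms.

With continuation probability p and discount β, the effective per-period discount factor is βp.
Grim-trigger IC: βp ≥ (76−75)/(76−32) = 1/44.
So p ≥ (1/44)/(4/5) = 5/176.

5/176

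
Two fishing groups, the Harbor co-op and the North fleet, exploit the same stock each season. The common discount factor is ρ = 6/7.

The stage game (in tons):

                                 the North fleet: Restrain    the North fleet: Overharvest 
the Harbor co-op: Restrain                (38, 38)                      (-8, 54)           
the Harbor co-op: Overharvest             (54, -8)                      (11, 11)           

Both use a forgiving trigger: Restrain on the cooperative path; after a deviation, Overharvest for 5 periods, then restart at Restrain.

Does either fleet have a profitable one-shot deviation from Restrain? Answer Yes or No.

Comparing payoff streams over the 6 periods until play realigns: cooperate → 38(1+ρ+…+ρ^5); deviate → 54 + 11(ρ+…+ρ^5).
Cooperation is sustained iff (38−11)(ρ+…+ρ^5) ≥ 54−38.
ρ+…+ρ^5 = 6/7·(1−(6/7)^5)/(1−6/7) = 3.2240, and (54−38)/(38−11) = 0.5926.
3.2240 ≥ 0.5926, so cooperation is sustainable.

No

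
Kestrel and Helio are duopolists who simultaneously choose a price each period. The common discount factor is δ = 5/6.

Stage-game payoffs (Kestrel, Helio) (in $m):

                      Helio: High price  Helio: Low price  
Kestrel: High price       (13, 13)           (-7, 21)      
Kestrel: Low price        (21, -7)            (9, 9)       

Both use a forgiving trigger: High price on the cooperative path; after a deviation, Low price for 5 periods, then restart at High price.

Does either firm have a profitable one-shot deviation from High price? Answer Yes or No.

No

Comparing payoff streams over the 6 periods until play realigns: cooperate → 13(1+δ+…+δ^5); deviate → 21 + 9(δ+…+δ^5).
Cooperation is sustained iff (13−9)(δ+…+δ^5) ≥ 21−13.
δ+…+δ^5 = 5/6·(1−(5/6)^5)/(1−5/6) = 2.9906, and (21−13)/(13−9) = 2.0000.
2.9906 ≥ 2.0000, so cooperation is sustainable.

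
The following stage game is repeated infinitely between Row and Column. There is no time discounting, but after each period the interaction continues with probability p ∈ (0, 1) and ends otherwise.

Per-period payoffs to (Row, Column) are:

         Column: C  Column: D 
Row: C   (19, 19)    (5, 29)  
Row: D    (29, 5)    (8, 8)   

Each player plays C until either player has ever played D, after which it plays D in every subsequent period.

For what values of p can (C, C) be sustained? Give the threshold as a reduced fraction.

10/21

With no time discounting, the continuation probability p plays the role of the discount factor.
Grim-trigger IC: 19/(1−p) ≥ 29 + 8p/(1−p) ⇒ p ≥ (29−19)/(29−8) = 10/21.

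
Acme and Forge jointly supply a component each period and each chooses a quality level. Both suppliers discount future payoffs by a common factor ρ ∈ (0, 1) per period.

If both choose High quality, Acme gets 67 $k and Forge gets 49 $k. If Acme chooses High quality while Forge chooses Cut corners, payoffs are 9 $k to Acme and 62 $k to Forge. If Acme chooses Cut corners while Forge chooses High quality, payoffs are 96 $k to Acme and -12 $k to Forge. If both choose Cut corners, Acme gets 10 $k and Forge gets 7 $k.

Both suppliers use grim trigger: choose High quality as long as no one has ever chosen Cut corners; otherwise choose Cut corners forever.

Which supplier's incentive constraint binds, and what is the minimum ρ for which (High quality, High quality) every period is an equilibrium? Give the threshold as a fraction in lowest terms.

Acme's threshold: (96−67)/(96−10) = 29/86.
Forge's threshold: (62−49)/(62−7) = 13/55.
29/86 > 13/55, so Acme binds and ρ* = 29/86.

Acme; ρ ≥ 29/86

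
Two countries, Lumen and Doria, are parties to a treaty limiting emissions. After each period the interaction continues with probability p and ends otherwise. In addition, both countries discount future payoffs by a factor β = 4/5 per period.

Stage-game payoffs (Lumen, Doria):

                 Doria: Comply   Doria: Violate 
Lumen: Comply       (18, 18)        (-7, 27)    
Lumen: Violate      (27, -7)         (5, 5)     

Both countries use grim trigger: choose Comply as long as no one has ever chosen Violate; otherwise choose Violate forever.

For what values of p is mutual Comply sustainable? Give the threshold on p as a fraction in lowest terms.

Expected continuation weight on next period's payoff is β·p = 4/5·p, which plays the role of the discount factor.
Cooperation requires 4/5·p ≥ (27−18)/(27−5) = 9/22, hence p ≥ 45/88.

45/88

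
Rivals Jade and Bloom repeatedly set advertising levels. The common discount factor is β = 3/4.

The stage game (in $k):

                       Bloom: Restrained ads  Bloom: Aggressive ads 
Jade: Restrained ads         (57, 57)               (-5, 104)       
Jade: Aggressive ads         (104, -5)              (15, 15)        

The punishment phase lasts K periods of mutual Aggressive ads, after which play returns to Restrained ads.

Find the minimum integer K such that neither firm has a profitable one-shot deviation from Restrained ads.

2

IC: β(1−β^K)/(1−β) ≥ (104−57)/(57−15) = 47/42.
With β = 3/4: need 1 − β^K ≥ 47/42·(1−3/4)/(3/4), i.e. β^K ≤ 0.6270.
Since (3/4)^1 = 0.7500 and (3/4)^2 = 0.5625, the smallest such K is 2.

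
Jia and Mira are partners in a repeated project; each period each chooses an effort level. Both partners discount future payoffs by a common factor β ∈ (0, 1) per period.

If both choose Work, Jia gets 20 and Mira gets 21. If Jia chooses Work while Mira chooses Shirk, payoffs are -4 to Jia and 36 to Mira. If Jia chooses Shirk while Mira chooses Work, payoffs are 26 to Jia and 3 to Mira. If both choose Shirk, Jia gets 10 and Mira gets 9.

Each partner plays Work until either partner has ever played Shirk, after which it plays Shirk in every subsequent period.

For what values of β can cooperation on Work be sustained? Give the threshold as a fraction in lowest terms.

5/9

For Jia: deviation gain 26−20 = 6, per-period punishment loss 20−10 = 10. IC gives β ≥ 6/16 = 3/8.
For Mira: gain 15, loss 12 per period, so β ≥ 15/27 = 5/9.
The tighter constraint is Mira's, so cooperation needs β ≥ 5/9.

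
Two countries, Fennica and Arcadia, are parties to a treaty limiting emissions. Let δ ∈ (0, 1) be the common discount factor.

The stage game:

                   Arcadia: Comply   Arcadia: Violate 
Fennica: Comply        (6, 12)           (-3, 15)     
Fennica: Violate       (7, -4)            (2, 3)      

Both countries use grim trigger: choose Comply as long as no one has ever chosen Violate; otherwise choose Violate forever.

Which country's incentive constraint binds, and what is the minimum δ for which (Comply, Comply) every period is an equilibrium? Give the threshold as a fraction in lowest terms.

Fennica: cooperation gives 6 each period; deviation gives 7 once then 2 forever.
  6/(1−δ) ≥ 7 + 2δ/(1−δ) ⇒ δ ≥ 1/5.
Arcadia: cooperation gives 12 each period; deviation gives 15 once then 3 forever.
  δ ≥ 3/12 = 1/4.
Both must hold, so the binding constraint is Arcadia's: δ ≥ 1/4.

Arcadia; δ ≥ 1/4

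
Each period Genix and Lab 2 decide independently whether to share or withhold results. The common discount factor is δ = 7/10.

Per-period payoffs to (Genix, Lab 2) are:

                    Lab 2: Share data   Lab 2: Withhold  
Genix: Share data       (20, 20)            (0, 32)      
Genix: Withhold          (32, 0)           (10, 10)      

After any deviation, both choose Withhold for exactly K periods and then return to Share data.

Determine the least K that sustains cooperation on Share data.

No profitable deviation requires (20−10)(δ+…+δ^K) ≥ 32−20, i.e. δ+…+δ^K ≥ 6/5 ≈ 1.2000.
With δ = 7/10, the partial sums are K=1: 0.7000, K=2: 1.1900, K=3: 1.5330.
K = 3 is the first length at which the sum reaches 1.2000.

3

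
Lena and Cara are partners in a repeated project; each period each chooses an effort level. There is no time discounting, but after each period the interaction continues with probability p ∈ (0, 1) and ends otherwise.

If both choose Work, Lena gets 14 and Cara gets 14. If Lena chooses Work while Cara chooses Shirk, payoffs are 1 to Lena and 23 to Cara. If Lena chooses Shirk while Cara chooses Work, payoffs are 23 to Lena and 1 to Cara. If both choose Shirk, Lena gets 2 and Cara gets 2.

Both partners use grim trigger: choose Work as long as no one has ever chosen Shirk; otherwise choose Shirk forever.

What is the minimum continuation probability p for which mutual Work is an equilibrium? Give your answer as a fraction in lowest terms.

3/7

Expected cooperation value is 14 + p·14 + p²·14 + … = 14/(1−p); deviation gives 23 + p·2/(1−p).
14 ≥ 23(1−p) + 2p ⇒ 21p ≥ 9 ⇒ p ≥ 9/21 = 3/7.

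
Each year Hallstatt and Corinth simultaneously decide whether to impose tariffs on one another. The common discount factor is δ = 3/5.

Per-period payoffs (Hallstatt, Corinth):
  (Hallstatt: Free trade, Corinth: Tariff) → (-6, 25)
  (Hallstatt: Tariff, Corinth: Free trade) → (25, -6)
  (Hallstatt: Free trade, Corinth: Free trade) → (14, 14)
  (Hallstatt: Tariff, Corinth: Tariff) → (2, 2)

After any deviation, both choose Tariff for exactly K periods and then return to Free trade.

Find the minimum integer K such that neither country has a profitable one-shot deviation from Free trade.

IC: δ(1−δ^K)/(1−δ) ≥ (25−14)/(14−2) = 11/12.
With δ = 3/5: need 1 − δ^K ≥ 11/12·(1−3/5)/(3/5), i.e. δ^K ≤ 0.3889.
Since (3/5)^1 = 0.6000 and (3/5)^2 = 0.3600, the smallest such K is 2.

2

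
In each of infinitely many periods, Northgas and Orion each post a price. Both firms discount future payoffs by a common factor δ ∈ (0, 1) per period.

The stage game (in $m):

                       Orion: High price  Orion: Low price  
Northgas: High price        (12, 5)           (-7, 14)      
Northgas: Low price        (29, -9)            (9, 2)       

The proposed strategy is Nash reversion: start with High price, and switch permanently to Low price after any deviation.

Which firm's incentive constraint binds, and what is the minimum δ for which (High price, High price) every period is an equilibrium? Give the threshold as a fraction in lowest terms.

For Northgas: deviation gain 29−12 = 17, per-period punishment loss 12−9 = 3. IC gives δ ≥ 17/20.
For Orion: gain 9, loss 3 per period, so δ ≥ 9/12 = 3/4.
The tighter constraint is Northgas's, so cooperation needs δ ≥ 17/20.

Northgas; δ ≥ 17/20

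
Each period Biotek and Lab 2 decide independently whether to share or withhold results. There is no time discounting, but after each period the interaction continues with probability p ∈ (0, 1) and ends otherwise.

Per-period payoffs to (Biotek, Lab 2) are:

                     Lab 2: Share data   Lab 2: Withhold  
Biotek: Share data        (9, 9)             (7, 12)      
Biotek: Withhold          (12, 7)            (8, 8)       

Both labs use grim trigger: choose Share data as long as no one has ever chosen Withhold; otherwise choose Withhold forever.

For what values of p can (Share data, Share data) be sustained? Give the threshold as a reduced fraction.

3/4

Expected cooperation value is 9 + p·9 + p²·9 + … = 9/(1−p); deviation gives 12 + p·8/(1−p).
9 ≥ 12(1−p) + 8p ⇒ 4p ≥ 3 ⇒ p ≥ 3/4.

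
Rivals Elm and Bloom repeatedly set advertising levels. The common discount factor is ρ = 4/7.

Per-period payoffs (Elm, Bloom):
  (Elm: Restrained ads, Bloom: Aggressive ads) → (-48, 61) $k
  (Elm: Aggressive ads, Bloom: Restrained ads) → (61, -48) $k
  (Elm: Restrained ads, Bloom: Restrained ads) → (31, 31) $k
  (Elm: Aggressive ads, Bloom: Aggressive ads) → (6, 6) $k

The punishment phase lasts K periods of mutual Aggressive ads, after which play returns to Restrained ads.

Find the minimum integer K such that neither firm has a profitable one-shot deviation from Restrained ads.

5

No profitable deviation requires (31−6)(ρ+…+ρ^K) ≥ 61−31, i.e. ρ+…+ρ^K ≥ 6/5 ≈ 1.2000.
With ρ = 4/7, the partial sums are K=1: 0.5714, K=2: 0.8980, K=3: 1.0845, K=4: 1.1912, K=5: 1.2521.
K = 5 is the first length at which the sum reaches 1.2000.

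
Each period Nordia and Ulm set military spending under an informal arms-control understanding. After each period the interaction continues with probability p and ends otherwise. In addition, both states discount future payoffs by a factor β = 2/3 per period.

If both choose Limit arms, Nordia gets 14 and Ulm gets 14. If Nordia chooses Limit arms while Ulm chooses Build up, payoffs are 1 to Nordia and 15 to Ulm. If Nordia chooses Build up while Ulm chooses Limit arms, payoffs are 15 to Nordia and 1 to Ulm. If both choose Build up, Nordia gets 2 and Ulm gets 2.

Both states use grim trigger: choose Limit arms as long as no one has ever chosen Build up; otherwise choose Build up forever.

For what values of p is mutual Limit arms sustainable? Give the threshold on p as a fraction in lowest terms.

3/26

Expected continuation weight on next period's payoff is β·p = 2/3·p, which plays the role of the discount factor.
Cooperation requires 2/3·p ≥ (15−14)/(15−2) = 1/13, hence p ≥ 3/26.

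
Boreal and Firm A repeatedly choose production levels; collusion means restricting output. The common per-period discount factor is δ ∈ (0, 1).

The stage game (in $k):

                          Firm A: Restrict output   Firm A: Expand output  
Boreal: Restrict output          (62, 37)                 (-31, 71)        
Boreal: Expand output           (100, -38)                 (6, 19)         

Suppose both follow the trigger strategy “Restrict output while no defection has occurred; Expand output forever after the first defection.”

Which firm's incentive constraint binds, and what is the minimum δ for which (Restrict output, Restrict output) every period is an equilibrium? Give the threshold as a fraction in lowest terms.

Firm A; δ ≥ 17/26

Boreal: cooperation gives 62 each period; deviation gives 100 once then 6 forever.
  62/(1−δ) ≥ 100 + 6δ/(1−δ) ⇒ δ ≥ 38/94 = 19/47.
Firm A: cooperation gives 37 each period; deviation gives 71 once then 19 forever.
  δ ≥ 34/52 = 17/26.
Both must hold, so the binding constraint is Firm A's: δ ≥ 17/26.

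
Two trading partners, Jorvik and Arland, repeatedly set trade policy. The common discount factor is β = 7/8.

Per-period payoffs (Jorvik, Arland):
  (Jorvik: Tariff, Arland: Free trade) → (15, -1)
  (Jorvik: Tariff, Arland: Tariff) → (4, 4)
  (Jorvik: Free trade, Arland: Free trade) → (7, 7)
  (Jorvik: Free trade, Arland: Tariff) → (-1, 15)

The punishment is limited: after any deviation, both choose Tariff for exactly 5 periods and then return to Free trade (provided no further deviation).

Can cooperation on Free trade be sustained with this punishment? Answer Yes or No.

Yes

IC: β+…+β^5 ≥ (15−7)/(7−4) = 8/3.
At β = 7/8: partial sum = 3.4096 ≥ 2.6667. Cooperation sustainable.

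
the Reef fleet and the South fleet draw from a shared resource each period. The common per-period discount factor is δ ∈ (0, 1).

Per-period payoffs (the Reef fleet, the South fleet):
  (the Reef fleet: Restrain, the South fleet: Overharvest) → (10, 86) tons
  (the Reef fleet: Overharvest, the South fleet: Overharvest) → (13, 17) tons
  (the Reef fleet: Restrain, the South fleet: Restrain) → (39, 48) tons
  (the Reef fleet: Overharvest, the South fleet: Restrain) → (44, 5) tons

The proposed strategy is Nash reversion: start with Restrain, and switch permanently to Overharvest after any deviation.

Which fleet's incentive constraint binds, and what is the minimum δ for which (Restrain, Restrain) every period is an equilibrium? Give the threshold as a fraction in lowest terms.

the South fleet; δ ≥ 38/69

the Reef fleet's threshold: (44−39)/(44−13) = 5/31.
the South fleet's threshold: (86−48)/(86−17) = 38/69.
5/31 < 38/69, so the South fleet binds and δ* = 38/69.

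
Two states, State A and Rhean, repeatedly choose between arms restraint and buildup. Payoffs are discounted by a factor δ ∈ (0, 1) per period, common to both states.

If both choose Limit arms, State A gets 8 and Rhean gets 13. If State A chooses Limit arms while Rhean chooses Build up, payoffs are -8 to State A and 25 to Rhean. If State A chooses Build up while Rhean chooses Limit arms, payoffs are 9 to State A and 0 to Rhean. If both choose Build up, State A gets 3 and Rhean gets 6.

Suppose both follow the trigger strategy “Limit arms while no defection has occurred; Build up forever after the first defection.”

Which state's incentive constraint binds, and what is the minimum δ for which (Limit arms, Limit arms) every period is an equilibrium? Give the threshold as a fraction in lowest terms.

Rhean; δ ≥ 12/19

For State A: deviation gain 9−8 = 1, per-period punishment loss 8−3 = 5. IC gives δ ≥ 1/6.
For Rhean: gain 12, loss 7 per period, so δ ≥ 12/19.
The tighter constraint is Rhean's, so cooperation needs δ ≥ 12/19.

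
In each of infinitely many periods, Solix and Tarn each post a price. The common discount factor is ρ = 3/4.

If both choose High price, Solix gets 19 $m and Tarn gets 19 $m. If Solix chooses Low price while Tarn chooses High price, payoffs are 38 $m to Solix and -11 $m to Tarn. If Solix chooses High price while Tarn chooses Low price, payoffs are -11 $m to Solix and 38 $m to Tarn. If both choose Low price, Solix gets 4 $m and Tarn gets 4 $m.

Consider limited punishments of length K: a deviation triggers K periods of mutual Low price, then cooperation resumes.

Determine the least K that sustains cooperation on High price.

No profitable deviation requires (19−4)(ρ+…+ρ^K) ≥ 38−19, i.e. ρ+…+ρ^K ≥ 19/15 ≈ 1.2667.
With ρ = 3/4, the partial sums are K=1: 0.7500, K=2: 1.3125.
K = 2 is the first length at which the sum reaches 1.2667.

2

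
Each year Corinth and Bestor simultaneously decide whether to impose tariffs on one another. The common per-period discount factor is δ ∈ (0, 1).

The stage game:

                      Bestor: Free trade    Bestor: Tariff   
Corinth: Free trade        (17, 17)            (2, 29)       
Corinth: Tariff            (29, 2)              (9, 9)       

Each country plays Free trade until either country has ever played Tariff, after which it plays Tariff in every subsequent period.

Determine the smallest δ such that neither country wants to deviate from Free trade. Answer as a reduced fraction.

17/(1−δ) ≥ 29 + 9δ/(1−δ)
17 ≥ 29 − 20δ
δ ≥ 12/20 = 3/5.

3/5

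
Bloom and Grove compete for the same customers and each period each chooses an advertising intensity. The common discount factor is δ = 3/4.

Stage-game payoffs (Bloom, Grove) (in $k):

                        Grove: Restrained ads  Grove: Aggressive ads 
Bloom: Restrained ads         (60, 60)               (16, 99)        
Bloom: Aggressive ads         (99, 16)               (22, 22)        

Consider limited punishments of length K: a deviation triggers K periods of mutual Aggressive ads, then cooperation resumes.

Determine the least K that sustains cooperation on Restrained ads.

No profitable deviation requires (60−22)(δ+…+δ^K) ≥ 99−60, i.e. δ+…+δ^K ≥ 39/38 ≈ 1.0263.
With δ = 3/4, the partial sums are K=1: 0.7500, K=2: 1.3125.
K = 2 is the first length at which the sum reaches 1.0263.

2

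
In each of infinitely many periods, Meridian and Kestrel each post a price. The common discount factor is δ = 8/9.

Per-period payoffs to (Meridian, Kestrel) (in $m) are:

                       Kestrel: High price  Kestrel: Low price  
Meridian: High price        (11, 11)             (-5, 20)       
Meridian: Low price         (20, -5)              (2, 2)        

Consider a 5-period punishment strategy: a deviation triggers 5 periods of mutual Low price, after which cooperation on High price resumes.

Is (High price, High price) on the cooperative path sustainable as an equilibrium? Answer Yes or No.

Yes

A one-shot deviation gives 20 now, then 2 for 5 periods, then back to 11.
Gain from deviating: (20−11) today; loss: (11−2) in each of the next 5 periods.
No-deviation condition: (11−2)(δ+…+δ^5) ≥ 20−11, i.e. δ+…+δ^5 ≥ 1.
At δ = 8/9: δ+…+δ^5 = 3.5606 ≥ 1.0000.
So cooperation is sustainable.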